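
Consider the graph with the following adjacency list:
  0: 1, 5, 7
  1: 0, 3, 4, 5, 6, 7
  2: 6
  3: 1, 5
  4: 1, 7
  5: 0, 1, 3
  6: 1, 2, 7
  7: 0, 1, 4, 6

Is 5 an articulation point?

No

Deleting 5 leaves 1 component (was 1) (its neighbors 0, 1, 3 remain connected to each other), so 5 is not a cut vertex.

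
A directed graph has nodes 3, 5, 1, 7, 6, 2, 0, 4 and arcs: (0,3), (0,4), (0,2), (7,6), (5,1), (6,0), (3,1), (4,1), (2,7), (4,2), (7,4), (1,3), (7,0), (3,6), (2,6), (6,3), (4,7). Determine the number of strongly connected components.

2

{0, 1, 2, 3, 4, 6, 7} are all mutually reachable — one SCC of size 7.
{5} is an SCC by itself.
That gives 2 strongly connected components.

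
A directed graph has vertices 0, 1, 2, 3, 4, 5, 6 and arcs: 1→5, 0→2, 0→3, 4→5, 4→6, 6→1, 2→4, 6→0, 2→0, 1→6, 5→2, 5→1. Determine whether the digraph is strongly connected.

There is no directed path from 3 to 2, so the graph is not strongly connected.

No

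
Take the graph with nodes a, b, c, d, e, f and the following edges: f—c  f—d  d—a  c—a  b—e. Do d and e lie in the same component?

The component containing d is {a, c, d, f}, and e is not in it.

No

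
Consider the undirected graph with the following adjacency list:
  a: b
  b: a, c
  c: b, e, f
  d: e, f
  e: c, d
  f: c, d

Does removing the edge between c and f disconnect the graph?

After removing c-f, the path c-e-d-f still connects them, so the edge is not a bridge.

No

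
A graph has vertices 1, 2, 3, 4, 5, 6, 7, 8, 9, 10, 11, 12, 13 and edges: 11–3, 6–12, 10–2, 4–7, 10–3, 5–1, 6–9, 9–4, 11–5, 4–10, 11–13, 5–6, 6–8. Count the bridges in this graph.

The edges on the cycle 11-5-6-9-4-10-3-11 are not bridges since each lies on that cycle.
But removing 5–1 disconnects 5 from 1; removing 2–10 disconnects 2 from 10; removing 6–8 disconnects 6 from 8; removing 12–6 disconnects 12 from 6 — these are bridges.
In total 6 edges are bridges.

6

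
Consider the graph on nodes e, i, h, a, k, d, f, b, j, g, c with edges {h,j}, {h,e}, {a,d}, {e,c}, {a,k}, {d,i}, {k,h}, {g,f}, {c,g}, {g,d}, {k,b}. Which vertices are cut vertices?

Removing d increases the component count from 1 to 2, so d is a cut vertex.
Removing g increases the component count from 1 to 2, so g is a cut vertex.
Removing h increases the component count from 1 to 2, so h is a cut vertex.
Likewise k is a cut vertex.
By contrast removing e leaves 1 component; it is not a cut vertex. No other vertex is a cut vertex either.

d, g, h, k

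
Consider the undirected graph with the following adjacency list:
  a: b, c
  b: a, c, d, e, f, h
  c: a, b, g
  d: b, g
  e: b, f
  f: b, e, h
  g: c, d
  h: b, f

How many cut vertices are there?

Removing b increases the component count from 1 to 2, so b is a cut vertex.
By contrast removing c leaves 1 component; it is not a cut vertex. No other vertex is a cut vertex either.

1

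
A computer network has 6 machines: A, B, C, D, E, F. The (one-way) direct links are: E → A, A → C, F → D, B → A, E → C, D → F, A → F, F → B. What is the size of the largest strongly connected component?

4

{A, B, D, F} are all mutually reachable — one SCC of size 4.
{C} is an SCC by itself.
{E} is an SCC by itself.
The largest has 4 vertices.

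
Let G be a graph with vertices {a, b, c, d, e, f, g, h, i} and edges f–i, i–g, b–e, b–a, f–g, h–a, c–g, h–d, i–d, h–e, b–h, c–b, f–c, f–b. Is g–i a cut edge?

No

After removing g–i, the path g-f-i still connects them, so the edge is not a bridge.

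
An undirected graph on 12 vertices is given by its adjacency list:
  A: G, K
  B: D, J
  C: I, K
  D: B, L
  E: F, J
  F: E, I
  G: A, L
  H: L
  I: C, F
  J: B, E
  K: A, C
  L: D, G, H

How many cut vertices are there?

Removing L increases the component count from 1 to 2, so L is a cut vertex.
By contrast removing I leaves 1 component; it is not a cut vertex. No other vertex is a cut vertex either.

1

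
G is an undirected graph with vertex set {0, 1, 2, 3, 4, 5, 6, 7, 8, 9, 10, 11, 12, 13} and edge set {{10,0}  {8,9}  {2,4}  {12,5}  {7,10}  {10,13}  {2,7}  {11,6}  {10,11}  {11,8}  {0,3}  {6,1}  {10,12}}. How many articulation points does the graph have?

8

Removing 0 increases the component count from 1 to 2, so 0 is a cut vertex.
Removing 2 increases the component count from 1 to 2, so 2 is a cut vertex.
Removing 6 increases the component count from 1 to 2, so 6 is a cut vertex.
Likewise 7, 8, 10, 11, 12 are cut vertices.
By contrast removing 5 leaves 1 component; it is not a cut vertex. No other vertex is a cut vertex either.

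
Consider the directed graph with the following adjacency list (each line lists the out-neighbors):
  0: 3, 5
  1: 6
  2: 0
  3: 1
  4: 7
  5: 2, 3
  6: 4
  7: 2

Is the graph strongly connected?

Yes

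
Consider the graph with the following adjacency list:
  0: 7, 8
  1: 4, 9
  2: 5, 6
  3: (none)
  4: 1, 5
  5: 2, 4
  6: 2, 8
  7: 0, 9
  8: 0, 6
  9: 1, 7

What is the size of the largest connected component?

3 is isolated — a component by itself.
Starting from 0 we can reach 0, 1, 2, 4, 5, 6, 7, 8, 9. That is one component of size 9.
The largest has 9 vertices.

9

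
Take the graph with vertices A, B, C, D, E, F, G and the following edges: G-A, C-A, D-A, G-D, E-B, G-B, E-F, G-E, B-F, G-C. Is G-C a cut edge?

After removing G-C, the path G-A-C still connects them, so the edge is not a bridge.

No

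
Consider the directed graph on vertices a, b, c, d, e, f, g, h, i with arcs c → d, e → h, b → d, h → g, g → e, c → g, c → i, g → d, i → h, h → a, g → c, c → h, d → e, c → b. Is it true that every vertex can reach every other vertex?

There is no directed path from h to f, so the graph is not strongly connected.

No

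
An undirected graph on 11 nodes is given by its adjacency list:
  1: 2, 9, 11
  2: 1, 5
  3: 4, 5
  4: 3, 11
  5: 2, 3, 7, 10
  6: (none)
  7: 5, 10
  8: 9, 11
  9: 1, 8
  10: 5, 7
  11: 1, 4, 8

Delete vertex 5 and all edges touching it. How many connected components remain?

With 5 gone, the remaining components are: {6}; {7, 10}; {1, 2, 3, 4, 8, 9, 11}.
That is 3 components.

3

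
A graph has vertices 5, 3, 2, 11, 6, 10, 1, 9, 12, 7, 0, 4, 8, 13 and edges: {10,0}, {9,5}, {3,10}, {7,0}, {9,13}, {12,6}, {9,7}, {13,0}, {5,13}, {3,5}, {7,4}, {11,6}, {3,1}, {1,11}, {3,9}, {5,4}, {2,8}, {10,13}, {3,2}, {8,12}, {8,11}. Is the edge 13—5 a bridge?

After removing 13—5, the path 13-9-5 still connects them, so the edge is not a bridge.

No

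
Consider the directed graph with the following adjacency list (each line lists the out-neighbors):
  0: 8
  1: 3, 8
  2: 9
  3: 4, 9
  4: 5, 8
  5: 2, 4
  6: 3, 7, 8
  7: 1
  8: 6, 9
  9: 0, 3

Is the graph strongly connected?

Yes

From 9 we can reach every vertex (0, 1, 2, 3, 4, 5, 6, 7, 8, 9), and every vertex can reach 9 (0, 1, 2, 3, 4, 5, 6, 7, 8, 9). So the whole graph is one strongly connected component.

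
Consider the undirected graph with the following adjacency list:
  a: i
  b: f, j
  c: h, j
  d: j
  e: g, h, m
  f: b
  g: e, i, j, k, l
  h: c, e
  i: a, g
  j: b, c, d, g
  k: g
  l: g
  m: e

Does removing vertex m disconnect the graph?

No

Deleting m leaves 1 component (was 1), so m is not a cut vertex.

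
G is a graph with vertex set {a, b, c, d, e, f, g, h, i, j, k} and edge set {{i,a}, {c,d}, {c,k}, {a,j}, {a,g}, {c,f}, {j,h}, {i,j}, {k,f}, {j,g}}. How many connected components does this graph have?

4

b is isolated — a component by itself.
e is isolated — a component by itself.
Starting from c we can reach c, d, f, k. That is one component of size 4.
Starting from a we can reach a, g, h, i, j. That is one component of size 5.
Total: 4 components.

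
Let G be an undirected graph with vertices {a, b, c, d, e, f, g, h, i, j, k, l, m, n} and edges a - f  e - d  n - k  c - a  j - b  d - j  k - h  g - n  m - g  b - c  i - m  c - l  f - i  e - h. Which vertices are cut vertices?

c

Removing c increases the component count from 1 to 2, so c is a cut vertex.
By contrast removing a leaves 1 component; it is not a cut vertex. No other vertex is a cut vertex either.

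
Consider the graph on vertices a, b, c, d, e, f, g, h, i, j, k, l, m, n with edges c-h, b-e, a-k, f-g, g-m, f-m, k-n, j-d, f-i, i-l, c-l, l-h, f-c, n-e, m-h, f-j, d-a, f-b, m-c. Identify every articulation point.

f

Removing f increases the component count from 1 to 2, so f is a cut vertex.
By contrast removing a leaves 1 component; it is not a cut vertex. No other vertex is a cut vertex either.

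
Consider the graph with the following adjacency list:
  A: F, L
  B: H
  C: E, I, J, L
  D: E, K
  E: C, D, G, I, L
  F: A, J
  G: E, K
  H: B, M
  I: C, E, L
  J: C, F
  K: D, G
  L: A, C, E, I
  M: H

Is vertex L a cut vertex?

No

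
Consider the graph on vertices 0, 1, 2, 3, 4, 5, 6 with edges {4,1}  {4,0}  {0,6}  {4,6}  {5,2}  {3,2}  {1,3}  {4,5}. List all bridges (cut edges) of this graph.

none

The edges on the cycle 4-0-6-4 are not bridges since each lies on that cycle.
Every edge lies on some cycle, so there are no bridges.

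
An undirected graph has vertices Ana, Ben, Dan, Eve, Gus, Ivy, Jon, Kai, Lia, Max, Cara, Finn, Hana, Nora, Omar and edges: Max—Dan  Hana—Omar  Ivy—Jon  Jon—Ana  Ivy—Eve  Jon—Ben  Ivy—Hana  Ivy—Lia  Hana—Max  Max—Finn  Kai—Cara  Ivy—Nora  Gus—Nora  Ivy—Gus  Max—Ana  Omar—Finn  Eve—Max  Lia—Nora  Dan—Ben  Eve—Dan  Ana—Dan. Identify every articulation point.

Removing Ivy increases the component count from 2 to 3, so Ivy is a cut vertex.
By contrast removing Max leaves 2 components; it is not a cut vertex. No other vertex is a cut vertex either.

Ivy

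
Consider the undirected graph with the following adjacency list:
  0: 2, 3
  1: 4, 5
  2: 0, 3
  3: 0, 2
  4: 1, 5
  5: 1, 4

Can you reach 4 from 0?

No

The component containing 0 is {0, 2, 3}, and 4 is not in it.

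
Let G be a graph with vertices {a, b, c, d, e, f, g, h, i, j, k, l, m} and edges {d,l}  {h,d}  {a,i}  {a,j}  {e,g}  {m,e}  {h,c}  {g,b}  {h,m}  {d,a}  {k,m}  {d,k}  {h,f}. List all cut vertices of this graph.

Removing a increases the component count from 1 to 3, so a is a cut vertex.
Removing d increases the component count from 1 to 3, so d is a cut vertex.
Removing e increases the component count from 1 to 2, so e is a cut vertex.
Likewise g, h, m are cut vertices.
By contrast removing f leaves 1 component; it is not a cut vertex. No other vertex is a cut vertex either.

a, d, e, g, h, m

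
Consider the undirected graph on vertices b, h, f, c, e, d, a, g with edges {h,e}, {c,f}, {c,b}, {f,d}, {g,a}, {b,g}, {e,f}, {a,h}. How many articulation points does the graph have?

Removing f increases the component count from 1 to 2, so f is a cut vertex.
By contrast removing h leaves 1 component; it is not a cut vertex. No other vertex is a cut vertex either.

1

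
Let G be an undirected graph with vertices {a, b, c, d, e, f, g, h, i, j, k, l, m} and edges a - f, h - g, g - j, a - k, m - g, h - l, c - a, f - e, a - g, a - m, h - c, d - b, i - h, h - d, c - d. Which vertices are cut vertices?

Removing a increases the component count from 1 to 3, so a is a cut vertex.
Removing d increases the component count from 1 to 2, so d is a cut vertex.
Removing f increases the component count from 1 to 2, so f is a cut vertex.
Likewise g, h are cut vertices.
By contrast removing e leaves 1 component; it is not a cut vertex. No other vertex is a cut vertex either.

a, d, f, g, h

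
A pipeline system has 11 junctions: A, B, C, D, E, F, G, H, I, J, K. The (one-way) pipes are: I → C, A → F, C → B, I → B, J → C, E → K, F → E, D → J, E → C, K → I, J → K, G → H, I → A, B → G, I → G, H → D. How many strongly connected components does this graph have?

{A, B, C, D, E, F, G, H, I, J, K} are all mutually reachable — one SCC of size 11.
That gives 1 strongly connected component.

1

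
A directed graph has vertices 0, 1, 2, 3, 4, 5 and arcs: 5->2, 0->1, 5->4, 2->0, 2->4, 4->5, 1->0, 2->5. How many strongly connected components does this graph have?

3

{2, 4, 5} are all mutually reachable — one SCC of size 3.
{0, 1} are all mutually reachable — one SCC of size 2.
{3} is an SCC by itself.
That gives 3 strongly connected components.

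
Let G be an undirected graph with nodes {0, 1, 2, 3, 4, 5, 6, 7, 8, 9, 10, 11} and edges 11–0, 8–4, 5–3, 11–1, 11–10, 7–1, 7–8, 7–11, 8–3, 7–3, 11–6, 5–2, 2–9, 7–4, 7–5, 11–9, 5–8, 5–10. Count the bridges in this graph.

The edges on the cycle 7-5-8-7 are not bridges since each lies on that cycle.
But removing 0–11 disconnects 0 from 11; removing 6–11 disconnects 6 from 11 — these are bridges.
That makes 2 bridges.

2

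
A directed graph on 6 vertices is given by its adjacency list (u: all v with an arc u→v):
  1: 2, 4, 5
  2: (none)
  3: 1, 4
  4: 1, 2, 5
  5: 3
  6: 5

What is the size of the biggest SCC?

{1, 3, 4, 5} are all mutually reachable — one SCC of size 4.
{2} is an SCC by itself.
{6} is an SCC by itself.
The largest has 4 vertices.

4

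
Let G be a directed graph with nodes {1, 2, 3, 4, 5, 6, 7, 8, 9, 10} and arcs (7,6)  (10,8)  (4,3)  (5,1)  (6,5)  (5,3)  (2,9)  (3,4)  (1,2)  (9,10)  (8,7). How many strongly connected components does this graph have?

{1, 2, 5, 6, 7, 8, 9, 10} are all mutually reachable — one SCC of size 8.
{3, 4} are all mutually reachable — one SCC of size 2.
That gives 2 strongly connected components.

2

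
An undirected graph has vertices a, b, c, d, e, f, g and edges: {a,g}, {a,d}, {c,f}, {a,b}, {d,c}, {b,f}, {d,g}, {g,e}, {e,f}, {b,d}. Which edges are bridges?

The edges on the cycle a-b-f-e-g-d-a are not bridges since each lies on that cycle.
Every edge lies on some cycle, so there are no bridges.

none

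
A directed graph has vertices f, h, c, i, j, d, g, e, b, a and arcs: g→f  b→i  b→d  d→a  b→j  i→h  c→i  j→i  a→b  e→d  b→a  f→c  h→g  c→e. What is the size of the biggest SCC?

{a, b, c, d, e, f, g, h, i, j} are all mutually reachable — one SCC of size 10.
The largest has 10 vertices.

10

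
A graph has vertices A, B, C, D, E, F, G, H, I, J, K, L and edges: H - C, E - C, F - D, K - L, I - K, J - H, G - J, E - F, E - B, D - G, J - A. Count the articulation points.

3

Removing E increases the component count from 2 to 3, so E is a cut vertex.
Removing J increases the component count from 2 to 3, so J is a cut vertex.
Removing K increases the component count from 2 to 3, so K is a cut vertex.
By contrast removing I leaves 2 components; it is not a cut vertex. No other vertex is a cut vertex either.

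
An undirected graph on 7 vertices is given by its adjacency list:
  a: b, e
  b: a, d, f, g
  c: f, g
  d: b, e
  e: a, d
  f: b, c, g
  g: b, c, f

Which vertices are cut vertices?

Removing b increases the component count from 1 to 2, so b is a cut vertex.
By contrast removing e leaves 1 component; it is not a cut vertex. No other vertex is a cut vertex either.

b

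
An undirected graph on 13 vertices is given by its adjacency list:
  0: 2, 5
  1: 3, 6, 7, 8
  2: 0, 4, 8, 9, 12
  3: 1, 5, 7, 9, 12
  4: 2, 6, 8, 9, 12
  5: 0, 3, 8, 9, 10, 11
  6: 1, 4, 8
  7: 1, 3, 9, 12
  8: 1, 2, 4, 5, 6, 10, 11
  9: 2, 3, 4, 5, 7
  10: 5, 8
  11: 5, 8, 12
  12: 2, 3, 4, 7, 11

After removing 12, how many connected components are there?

With 12 gone, the remaining components are: {0, 1, 2, 3, 4, 5, 6, 7, 8, 9, 10, 11}.
That is 1 component.

1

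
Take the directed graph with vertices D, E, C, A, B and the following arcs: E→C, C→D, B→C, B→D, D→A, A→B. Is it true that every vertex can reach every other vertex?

No

There is no directed path from A to E, so the graph is not strongly connected.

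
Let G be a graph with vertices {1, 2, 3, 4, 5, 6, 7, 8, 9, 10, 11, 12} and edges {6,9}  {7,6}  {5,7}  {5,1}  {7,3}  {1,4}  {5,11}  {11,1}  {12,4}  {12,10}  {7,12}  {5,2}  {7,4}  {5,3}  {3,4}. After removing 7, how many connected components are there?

With 7 gone, the remaining components are: {8}; {6, 9}; {1, 2, 3, 4, 5, 10, 11, 12}.
That is 3 components.

3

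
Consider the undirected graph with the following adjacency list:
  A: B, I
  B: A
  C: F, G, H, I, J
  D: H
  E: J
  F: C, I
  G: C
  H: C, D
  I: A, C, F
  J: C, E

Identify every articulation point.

A, C, H, I, J

Removing A increases the component count from 1 to 2, so A is a cut vertex.
Removing C increases the component count from 1 to 4, so C is a cut vertex.
Removing H increases the component count from 1 to 2, so H is a cut vertex.
Likewise I, J are cut vertices.
By contrast removing G leaves 1 component; it is not a cut vertex. No other vertex is a cut vertex either.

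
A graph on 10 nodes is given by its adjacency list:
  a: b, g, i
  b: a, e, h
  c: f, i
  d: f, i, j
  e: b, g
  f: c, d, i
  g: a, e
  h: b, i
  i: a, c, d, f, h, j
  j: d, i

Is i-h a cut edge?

No

After removing i-h, the path i-a-b-h still connects them, so the edge is not a bridge.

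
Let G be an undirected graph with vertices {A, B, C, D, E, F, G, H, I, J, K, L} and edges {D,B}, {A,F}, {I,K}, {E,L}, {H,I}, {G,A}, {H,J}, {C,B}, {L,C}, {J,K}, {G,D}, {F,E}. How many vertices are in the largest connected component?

8

Starting from H we can reach H, I, J, K. That is one component of size 4.
Starting from A we can reach A, B, C, D, E, F, G, L. That is one component of size 8.
The largest has 8 vertices.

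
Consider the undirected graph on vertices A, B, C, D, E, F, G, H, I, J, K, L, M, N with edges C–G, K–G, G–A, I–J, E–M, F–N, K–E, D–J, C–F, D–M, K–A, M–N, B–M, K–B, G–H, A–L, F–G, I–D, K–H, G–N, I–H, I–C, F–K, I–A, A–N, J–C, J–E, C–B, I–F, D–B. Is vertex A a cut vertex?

Yes

Deleting A raises the number of components from 1 to 2, so A is a cut vertex.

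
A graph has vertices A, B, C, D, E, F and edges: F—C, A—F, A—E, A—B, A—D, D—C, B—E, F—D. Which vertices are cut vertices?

Removing A increases the component count from 1 to 2, so A is a cut vertex.
By contrast removing D leaves 1 component; it is not a cut vertex. No other vertex is a cut vertex either.

A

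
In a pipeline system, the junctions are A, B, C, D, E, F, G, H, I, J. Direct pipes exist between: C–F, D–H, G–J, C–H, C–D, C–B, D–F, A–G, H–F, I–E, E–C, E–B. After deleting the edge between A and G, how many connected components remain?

3

Before removal there are 2 components.
A–G is a bridge — removing it separates A's side from G's side.
After removal: 3 components.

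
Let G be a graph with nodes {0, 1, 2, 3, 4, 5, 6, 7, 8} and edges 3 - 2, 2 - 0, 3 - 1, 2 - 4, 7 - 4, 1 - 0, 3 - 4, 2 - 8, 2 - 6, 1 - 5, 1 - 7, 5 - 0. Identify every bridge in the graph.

2-6, 2-8

The edges on the cycle 3-2-4-3 are not bridges since each lies on that cycle.
But removing 6 - 2 disconnects 6 from 2; removing 2 - 8 disconnects 2 from 8 — these are bridges.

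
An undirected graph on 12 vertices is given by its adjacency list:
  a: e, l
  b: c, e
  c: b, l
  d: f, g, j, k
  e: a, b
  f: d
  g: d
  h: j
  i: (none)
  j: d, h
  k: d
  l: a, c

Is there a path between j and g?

Yes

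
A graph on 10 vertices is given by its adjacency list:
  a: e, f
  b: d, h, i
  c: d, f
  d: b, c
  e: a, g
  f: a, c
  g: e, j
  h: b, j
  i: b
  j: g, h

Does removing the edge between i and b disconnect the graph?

Removing i-b leaves no path between i and b: the component count goes from 1 to 2. So it is a bridge.

Yes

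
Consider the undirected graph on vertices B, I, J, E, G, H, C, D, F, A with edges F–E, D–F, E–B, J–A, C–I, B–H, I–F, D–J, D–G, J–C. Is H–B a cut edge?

Yes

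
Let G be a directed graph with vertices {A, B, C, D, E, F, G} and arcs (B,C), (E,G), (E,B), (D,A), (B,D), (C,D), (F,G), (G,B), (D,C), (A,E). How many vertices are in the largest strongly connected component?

6

{A, B, C, D, E, G} are all mutually reachable — one SCC of size 6.
{F} is an SCC by itself.
The largest has 6 vertices.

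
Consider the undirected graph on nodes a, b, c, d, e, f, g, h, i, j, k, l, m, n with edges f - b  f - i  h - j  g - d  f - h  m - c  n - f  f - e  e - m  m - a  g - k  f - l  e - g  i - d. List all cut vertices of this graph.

Removing e increases the component count from 1 to 2, so e is a cut vertex.
Removing f increases the component count from 1 to 5, so f is a cut vertex.
Removing g increases the component count from 1 to 2, so g is a cut vertex.
Likewise h, m are cut vertices.
By contrast removing l leaves 1 component; it is not a cut vertex. No other vertex is a cut vertex either.

e, f, g, h, m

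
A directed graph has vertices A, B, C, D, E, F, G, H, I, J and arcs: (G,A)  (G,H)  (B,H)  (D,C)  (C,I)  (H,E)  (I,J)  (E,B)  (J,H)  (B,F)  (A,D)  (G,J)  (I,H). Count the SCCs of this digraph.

8

{B, E, H} are all mutually reachable — one SCC of size 3.
{F} is an SCC by itself.
{C} is an SCC by itself.
{A} is an SCC by itself.
{G} is an SCC by itself.
(and 3 more singleton SCCs)
That gives 8 strongly connected components.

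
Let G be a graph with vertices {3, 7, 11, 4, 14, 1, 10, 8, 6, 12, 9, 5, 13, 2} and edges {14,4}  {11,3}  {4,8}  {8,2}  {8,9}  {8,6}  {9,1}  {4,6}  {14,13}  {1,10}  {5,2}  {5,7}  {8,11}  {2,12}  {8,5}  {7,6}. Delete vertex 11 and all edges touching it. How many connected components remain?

With 11 gone, the remaining components are: {3}; {1, 2, 4, 5, 6, 7, 8, 9, 10, 12, 13, 14}.
That is 2 components.

2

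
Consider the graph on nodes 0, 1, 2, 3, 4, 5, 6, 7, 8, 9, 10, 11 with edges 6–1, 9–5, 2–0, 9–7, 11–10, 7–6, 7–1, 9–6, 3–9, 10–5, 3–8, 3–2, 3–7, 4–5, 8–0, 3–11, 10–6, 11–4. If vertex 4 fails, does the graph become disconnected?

Deleting 4 leaves 1 component (was 1) (its neighbors 5, 11 remain connected to each other), so 4 is not a cut vertex.

No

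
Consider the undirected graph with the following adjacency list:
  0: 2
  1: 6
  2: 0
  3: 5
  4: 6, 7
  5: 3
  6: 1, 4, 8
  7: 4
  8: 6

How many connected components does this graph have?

3

Starting from 0 we can reach 0, 2. That is one component of size 2.
Starting from 3 we can reach 3, 5. That is one component of size 2.
Starting from 1 we can reach 1, 4, 6, 7, 8. That is one component of size 5.
Total: 3 components.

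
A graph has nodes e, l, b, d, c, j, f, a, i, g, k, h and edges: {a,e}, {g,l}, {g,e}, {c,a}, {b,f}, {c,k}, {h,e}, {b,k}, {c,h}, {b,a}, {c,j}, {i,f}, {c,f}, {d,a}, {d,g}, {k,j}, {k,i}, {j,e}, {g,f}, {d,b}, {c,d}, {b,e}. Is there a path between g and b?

Yes

From g we can reach a, b, c, d, e, f, g, h, i, j, k, l, which includes b.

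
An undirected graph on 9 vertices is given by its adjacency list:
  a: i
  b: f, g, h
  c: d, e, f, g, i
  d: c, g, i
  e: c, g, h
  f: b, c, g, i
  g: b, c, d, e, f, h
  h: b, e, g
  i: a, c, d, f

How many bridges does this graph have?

1

The edges on the cycle i-c-d-i are not bridges since each lies on that cycle.
But removing a-i disconnects a from i — this is a bridge.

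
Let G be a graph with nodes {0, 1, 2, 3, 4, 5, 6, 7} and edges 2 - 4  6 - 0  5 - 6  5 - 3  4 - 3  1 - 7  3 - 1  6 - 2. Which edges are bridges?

0-6, 1-3, 1-7

The edges on the cycle 5-6-2-4-3-5 are not bridges since each lies on that cycle.
But removing 6 - 0 disconnects 6 from 0; removing 3 - 1 disconnects 3 from 1; removing 1 - 7 disconnects 1 from 7 — these are bridges.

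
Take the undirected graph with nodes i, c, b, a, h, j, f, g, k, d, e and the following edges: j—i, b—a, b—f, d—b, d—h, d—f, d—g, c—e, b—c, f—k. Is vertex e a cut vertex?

No

Deleting e leaves 2 components (was 2), so e is not a cut vertex.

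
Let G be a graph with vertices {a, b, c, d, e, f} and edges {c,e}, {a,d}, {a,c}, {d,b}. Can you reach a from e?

Yes

From e we can reach a, b, c, d, e, which includes a.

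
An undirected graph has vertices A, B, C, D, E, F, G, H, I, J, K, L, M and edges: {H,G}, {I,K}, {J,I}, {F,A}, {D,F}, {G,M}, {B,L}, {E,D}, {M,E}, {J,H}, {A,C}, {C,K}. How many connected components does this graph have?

Starting from B we can reach B, L. That is one component of size 2.
Starting from A we can reach A, C, D, E, F, G, H, I, J, K, M. That is one component of size 11.
Total: 2 components.

2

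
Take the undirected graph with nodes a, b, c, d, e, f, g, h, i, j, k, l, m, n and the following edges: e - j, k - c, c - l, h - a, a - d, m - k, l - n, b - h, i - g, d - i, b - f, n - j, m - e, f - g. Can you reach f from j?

The component containing j is {c, e, j, k, l, m, n}, and f is not in it.

No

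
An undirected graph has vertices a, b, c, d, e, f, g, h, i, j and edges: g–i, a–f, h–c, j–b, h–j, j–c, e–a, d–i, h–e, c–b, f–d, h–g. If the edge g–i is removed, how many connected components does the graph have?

1

g and i are still connected via g-h-e-a-f-d-i, so the component count stays at 1.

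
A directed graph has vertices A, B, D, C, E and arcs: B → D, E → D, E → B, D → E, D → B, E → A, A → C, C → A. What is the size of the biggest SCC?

{B, D, E} are all mutually reachable — one SCC of size 3.
{A, C} are all mutually reachable — one SCC of size 2.
The largest has 3 vertices.

3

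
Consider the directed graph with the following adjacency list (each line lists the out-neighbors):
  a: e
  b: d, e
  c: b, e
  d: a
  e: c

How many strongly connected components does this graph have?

1

{a, b, c, d, e} are all mutually reachable — one SCC of size 5.
That gives 1 strongly connected component.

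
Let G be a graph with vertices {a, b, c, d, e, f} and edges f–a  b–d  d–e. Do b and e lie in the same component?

Yes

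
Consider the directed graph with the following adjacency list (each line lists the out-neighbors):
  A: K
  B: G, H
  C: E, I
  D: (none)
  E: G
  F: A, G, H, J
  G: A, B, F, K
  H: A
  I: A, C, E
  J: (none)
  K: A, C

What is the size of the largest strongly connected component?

{A, B, C, E, F, G, H, I, K} are all mutually reachable — one SCC of size 9.
{D} is an SCC by itself.
{J} is an SCC by itself.
The largest has 9 vertices.

9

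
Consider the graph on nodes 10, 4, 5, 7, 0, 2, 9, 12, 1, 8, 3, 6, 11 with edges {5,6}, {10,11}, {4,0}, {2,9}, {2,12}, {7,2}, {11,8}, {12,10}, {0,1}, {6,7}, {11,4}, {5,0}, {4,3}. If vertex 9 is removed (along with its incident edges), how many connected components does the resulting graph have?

1

With 9 gone, the remaining components are: {0, 1, 2, 3, 4, 5, 6, 7, 8, 10, 11, 12}.
That is 1 component.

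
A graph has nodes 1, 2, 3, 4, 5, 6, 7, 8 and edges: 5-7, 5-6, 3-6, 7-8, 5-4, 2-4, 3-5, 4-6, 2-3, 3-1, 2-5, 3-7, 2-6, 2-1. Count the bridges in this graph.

The edges on the cycle 2-3-5-4-2 are not bridges since each lies on that cycle.
But removing 7-8 disconnects 7 from 8 — this is a bridge.

1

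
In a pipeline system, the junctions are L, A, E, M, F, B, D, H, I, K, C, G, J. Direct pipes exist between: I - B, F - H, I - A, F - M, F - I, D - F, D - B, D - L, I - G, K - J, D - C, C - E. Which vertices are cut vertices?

Removing C increases the component count from 2 to 3, so C is a cut vertex.
Removing D increases the component count from 2 to 4, so D is a cut vertex.
Removing F increases the component count from 2 to 4, so F is a cut vertex.
Likewise I is a cut vertex.
By contrast removing B leaves 2 components; it is not a cut vertex. No other vertex is a cut vertex either.

C, D, F, I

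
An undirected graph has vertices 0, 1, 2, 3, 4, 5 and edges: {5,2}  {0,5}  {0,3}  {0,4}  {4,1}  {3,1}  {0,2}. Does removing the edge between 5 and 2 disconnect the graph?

After removing 5—2, the path 5-0-2 still connects them, so the edge is not a bridge.

No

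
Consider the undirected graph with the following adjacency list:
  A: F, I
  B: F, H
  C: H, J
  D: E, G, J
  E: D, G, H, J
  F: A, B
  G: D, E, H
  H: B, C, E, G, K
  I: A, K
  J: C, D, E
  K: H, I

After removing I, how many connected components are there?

With I gone, the remaining components are: {A, B, C, D, E, F, G, H, J, K}.
That is 1 component.

1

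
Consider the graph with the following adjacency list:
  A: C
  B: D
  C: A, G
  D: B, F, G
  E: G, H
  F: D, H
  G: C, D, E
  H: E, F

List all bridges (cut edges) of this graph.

A-C, B-D, C-G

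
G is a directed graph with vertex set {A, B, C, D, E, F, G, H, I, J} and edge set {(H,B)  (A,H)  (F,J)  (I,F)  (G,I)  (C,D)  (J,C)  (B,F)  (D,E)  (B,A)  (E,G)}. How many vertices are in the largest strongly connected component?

7

{C, D, E, F, G, I, J} are all mutually reachable — one SCC of size 7.
{A, B, H} are all mutually reachable — one SCC of size 3.
The largest has 7 vertices.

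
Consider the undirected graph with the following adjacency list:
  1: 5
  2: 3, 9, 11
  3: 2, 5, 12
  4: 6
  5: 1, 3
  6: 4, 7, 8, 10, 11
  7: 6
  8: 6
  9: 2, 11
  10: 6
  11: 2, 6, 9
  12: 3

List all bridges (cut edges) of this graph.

1-5, 10-6, 11-6, 12-3, 2-3, 3-5, 4-6, 6-7, 6-8

The edges on the cycle 2-9-11-2 are not bridges since each lies on that cycle.
But removing 5-3 disconnects 5 from 3; removing 5-1 disconnects 5 from 1; removing 2-3 disconnects 2 from 3; removing 6-8 disconnects 6 from 8 — these are bridges.
In total 9 edges are bridges.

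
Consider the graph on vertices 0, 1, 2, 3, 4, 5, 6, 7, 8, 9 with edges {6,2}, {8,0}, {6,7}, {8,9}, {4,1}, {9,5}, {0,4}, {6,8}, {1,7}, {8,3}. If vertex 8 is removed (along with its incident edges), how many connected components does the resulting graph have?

With 8 gone, the remaining components are: {3}; {5, 9}; {0, 1, 2, 4, 6, 7}.
That is 3 components.

3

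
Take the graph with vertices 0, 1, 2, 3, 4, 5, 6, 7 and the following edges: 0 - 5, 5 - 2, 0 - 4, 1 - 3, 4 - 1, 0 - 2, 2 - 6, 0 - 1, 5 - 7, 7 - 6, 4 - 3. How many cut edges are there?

0

The edges on the cycle 0-4-3-1-0 are not bridges since each lies on that cycle.
Every edge lies on some cycle, so there are no bridges.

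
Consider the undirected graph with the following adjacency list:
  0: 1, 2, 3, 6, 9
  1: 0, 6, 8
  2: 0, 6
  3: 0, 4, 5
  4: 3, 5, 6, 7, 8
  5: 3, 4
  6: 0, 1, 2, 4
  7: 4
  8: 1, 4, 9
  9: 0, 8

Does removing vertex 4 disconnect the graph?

Deleting 4 raises the number of components from 1 to 2, so 4 is a cut vertex.

Yes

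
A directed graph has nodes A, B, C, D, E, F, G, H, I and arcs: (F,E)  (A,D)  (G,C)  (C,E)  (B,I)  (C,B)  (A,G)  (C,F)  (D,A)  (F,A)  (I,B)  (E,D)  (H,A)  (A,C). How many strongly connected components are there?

3

{A, C, D, E, F, G} are all mutually reachable — one SCC of size 6.
{B, I} are all mutually reachable — one SCC of size 2.
{H} is an SCC by itself.
That gives 3 strongly connected components.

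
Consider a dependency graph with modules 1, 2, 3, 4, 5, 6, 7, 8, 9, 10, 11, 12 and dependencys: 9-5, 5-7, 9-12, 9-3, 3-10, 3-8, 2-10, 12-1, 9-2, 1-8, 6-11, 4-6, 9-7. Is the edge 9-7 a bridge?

After removing 9-7, the path 9-5-7 still connects them, so the edge is not a bridge.

No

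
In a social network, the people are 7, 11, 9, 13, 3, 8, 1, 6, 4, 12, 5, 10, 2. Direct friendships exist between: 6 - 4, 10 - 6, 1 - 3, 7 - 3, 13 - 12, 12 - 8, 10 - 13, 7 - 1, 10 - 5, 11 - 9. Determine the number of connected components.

4

2 is isolated — a component by itself.
Starting from 9 we can reach 9, 11. That is one component of size 2.
Starting from 1 we can reach 1, 3, 7. That is one component of size 3.
Starting from 4 we can reach 4, 5, 6, 8, 10, 12, 13. That is one component of size 7.
Total: 4 components.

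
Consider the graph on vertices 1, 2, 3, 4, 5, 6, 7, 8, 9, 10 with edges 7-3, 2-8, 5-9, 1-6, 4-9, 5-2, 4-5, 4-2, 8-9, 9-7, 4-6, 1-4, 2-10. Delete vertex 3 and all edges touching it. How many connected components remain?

1

With 3 gone, the remaining components are: {1, 2, 4, 5, 6, 7, 8, 9, 10}.
That is 1 component.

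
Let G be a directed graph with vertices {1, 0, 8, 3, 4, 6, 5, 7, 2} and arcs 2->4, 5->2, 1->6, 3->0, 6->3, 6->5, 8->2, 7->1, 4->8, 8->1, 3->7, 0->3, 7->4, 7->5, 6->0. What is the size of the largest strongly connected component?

9

{0, 1, 2, 3, 4, 5, 6, 7, 8} are all mutually reachable — one SCC of size 9.
The largest has 9 vertices.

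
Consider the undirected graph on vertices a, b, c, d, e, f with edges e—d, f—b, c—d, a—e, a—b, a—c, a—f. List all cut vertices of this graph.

a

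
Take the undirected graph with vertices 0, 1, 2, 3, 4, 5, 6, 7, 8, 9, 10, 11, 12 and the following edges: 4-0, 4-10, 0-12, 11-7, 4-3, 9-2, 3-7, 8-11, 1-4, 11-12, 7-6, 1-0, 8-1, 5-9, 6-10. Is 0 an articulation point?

Deleting 0 leaves 2 components (was 2), so 0 is not a cut vertex.

No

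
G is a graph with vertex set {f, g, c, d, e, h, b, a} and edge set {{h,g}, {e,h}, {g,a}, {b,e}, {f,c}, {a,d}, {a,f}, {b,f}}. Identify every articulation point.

a, f

Removing a increases the component count from 1 to 2, so a is a cut vertex.
Removing f increases the component count from 1 to 2, so f is a cut vertex.
By contrast removing e leaves 1 component; it is not a cut vertex. No other vertex is a cut vertex either.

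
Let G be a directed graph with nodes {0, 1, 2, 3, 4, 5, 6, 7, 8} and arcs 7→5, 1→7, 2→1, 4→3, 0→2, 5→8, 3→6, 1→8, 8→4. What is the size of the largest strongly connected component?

1

{4} is an SCC by itself.
{2} is an SCC by itself.
{8} is an SCC by itself.
{1} is an SCC by itself.
{0} is an SCC by itself.
(and 4 more singleton SCCs)
The largest has 1 vertex.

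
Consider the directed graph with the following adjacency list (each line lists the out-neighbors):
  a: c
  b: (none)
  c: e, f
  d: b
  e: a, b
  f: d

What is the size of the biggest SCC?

3

{a, c, e} are all mutually reachable — one SCC of size 3.
{d} is an SCC by itself.
{b} is an SCC by itself.
{f} is an SCC by itself.
The largest has 3 vertices.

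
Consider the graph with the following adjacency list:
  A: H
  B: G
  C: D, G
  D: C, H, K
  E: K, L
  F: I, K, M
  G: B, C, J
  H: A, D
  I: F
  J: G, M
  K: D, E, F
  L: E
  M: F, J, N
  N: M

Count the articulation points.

Removing D increases the component count from 1 to 2, so D is a cut vertex.
Removing E increases the component count from 1 to 2, so E is a cut vertex.
Removing F increases the component count from 1 to 2, so F is a cut vertex.
Likewise G, H, K, M are cut vertices.
By contrast removing N leaves 1 component; it is not a cut vertex. No other vertex is a cut vertex either.

7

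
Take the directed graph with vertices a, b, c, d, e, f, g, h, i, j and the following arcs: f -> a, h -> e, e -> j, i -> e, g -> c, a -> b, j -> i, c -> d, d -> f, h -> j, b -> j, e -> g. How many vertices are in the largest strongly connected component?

{a, b, c, d, e, f, g, i, j} are all mutually reachable — one SCC of size 9.
{h} is an SCC by itself.
The largest has 9 vertices.

9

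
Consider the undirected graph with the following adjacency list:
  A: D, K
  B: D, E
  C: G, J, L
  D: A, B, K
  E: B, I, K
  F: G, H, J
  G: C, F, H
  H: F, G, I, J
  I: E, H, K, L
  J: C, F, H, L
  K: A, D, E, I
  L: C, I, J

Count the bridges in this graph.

0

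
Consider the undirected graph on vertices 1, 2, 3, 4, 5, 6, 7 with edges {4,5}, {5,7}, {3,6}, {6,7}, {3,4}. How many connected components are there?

2 is isolated — a component by itself.
1 is isolated — a component by itself.
Starting from 3 we can reach 3, 4, 5, 6, 7. That is one component of size 5.
Total: 3 components.

3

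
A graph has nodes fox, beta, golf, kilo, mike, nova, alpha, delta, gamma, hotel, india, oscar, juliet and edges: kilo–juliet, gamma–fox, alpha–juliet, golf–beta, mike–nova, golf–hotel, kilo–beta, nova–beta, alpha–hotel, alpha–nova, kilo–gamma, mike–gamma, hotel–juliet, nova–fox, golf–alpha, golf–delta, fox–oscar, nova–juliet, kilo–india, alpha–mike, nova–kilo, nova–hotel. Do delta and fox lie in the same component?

Yes

From delta we can reach fox, beta, golf, kilo, mike, nova, alpha, delta, gamma, hotel, india, oscar, juliet, which includes fox.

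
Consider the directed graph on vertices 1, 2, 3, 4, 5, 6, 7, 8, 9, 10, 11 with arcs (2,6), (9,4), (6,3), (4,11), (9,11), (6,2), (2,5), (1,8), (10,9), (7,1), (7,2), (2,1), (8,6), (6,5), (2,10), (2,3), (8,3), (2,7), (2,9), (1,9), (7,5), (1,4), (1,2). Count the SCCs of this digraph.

7

{1, 2, 6, 7, 8} are all mutually reachable — one SCC of size 5.
{3} is an SCC by itself.
{10} is an SCC by itself.
{11} is an SCC by itself.
{9} is an SCC by itself.
(and 2 more singleton SCCs)
That gives 7 strongly connected components.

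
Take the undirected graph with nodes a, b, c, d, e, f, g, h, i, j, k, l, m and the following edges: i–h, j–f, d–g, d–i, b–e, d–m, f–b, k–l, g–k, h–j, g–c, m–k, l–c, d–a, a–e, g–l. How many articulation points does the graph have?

1

Removing d increases the component count from 1 to 2, so d is a cut vertex.
By contrast removing i leaves 1 component; it is not a cut vertex. No other vertex is a cut vertex either.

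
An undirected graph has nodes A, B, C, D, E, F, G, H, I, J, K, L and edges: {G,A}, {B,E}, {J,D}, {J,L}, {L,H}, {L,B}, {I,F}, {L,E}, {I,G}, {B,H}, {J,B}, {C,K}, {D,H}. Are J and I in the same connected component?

The component containing J is {B, D, E, H, J, L}, and I is not in it.

No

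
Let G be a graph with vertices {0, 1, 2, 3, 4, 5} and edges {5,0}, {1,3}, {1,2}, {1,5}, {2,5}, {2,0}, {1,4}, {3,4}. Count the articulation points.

Removing 1 increases the component count from 1 to 2, so 1 is a cut vertex.
By contrast removing 4 leaves 1 component; it is not a cut vertex. No other vertex is a cut vertex either.

1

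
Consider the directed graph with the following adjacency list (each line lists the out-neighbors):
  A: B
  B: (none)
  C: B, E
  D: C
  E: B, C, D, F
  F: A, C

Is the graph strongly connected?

There is no directed path from A to E, so the graph is not strongly connected.

No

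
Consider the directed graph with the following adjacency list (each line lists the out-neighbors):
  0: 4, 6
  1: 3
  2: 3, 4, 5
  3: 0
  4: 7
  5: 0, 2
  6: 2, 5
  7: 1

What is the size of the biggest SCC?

{0, 1, 2, 3, 4, 5, 6, 7} are all mutually reachable — one SCC of size 8.
The largest has 8 vertices.

8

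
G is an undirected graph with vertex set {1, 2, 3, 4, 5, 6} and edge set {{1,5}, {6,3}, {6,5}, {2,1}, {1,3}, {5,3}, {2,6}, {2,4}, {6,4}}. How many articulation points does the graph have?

0

Removing 1, for instance, still leaves 1 component. No single vertex removal increases the component count — the graph has no articulation points.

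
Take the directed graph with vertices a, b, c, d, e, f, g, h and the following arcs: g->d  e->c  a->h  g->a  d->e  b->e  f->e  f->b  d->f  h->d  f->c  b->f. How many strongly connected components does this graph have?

7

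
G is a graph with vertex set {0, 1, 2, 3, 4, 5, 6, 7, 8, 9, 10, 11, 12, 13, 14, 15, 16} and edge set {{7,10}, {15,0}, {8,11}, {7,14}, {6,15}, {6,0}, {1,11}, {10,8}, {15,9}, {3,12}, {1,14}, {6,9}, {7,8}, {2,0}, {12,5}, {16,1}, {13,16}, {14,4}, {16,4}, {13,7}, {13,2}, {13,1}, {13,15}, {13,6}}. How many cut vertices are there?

2

Removing 12 increases the component count from 2 to 3, so 12 is a cut vertex.
Removing 13 increases the component count from 2 to 3, so 13 is a cut vertex.
By contrast removing 5 leaves 2 components; it is not a cut vertex. No other vertex is a cut vertex either.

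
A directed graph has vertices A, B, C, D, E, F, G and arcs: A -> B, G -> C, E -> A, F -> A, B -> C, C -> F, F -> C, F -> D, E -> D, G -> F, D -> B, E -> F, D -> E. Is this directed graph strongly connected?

No

There is no directed path from A to G, so the graph is not strongly connected.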